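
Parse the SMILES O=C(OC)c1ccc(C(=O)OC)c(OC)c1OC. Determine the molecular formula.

C12H14O6

Walk through each heavy atom and fill implicit hydrogens from standard valence (C 4, N 3, O 2, S 2, halogen 1); for lowercase aromatic atoms, an aromatic c carries 1 H when it has two neighbours and 0 H with three, and aromatic n carries 0 H:
  atom 1: O, bond orders sum to 2 (valence 2) → 0 H
  atom 2: C, bond orders sum to 4 (valence 4) → 0 H
  atom 3: O, bond orders sum to 2 (valence 2) → 0 H
  atom 4: C, bond orders sum to 1 (valence 4) → 3 H
  atom 5: aromatic c, 3 neighbours → 0 H
  atom 6: aromatic c, 2 neighbours → 1 H
  atom 7: aromatic c, 2 neighbours → 1 H
  atom 8: aromatic c, 3 neighbours → 0 H
  atom 9: C, bond orders sum to 4 (valence 4) → 0 H
  atom 10: O, bond orders sum to 2 (valence 2) → 0 H
  atom 11: O, bond orders sum to 2 (valence 2) → 0 H
  atom 12: C, bond orders sum to 1 (valence 4) → 3 H
  atom 13: aromatic c, 3 neighbours → 0 H
  atom 14: O, bond orders sum to 2 (valence 2) → 0 H
  atom 15: C, bond orders sum to 1 (valence 4) → 3 H
  atom 16: aromatic c, 3 neighbours → 0 H
  atom 17: O, bond orders sum to 2 (valence 2) → 0 H
  atom 18: C, bond orders sum to 1 (valence 4) → 3 H
Totals → C:12, H:14, O:6.
In Hill order: C12H14O6.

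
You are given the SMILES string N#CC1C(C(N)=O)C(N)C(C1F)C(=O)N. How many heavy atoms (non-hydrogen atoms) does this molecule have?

15

Every atom symbol written in the SMILES (organic subset) is one heavy atom; implicit H are not written.
Heavy atoms by element → C:8, F:1, N:4, O:2.
Total: 15.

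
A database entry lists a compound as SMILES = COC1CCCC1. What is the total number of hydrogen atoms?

12

Walk through each heavy atom and fill implicit hydrogens from standard valence (C 4, N 3, O 2, S 2, halogen 1):
  atom 1: C, bond orders sum to 1 (valence 4) → 3 H
  atom 2: O, bond orders sum to 2 (valence 2) → 0 H
  atom 3: C, bond orders sum to 3 (valence 4) → 1 H
  atom 4: C, bond orders sum to 2 (valence 4) → 2 H
  atom 5: C, bond orders sum to 2 (valence 4) → 2 H
  atom 6: C, bond orders sum to 2 (valence 4) → 2 H
  atom 7: C, bond orders sum to 2 (valence 4) → 2 H
Total hydrogens: 12.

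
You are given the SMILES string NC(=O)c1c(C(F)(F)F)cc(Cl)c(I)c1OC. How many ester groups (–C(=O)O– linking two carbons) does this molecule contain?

Scan the SMILES for the ester motif — none present.
Groups that are present: 1 amide, 1 ether.

0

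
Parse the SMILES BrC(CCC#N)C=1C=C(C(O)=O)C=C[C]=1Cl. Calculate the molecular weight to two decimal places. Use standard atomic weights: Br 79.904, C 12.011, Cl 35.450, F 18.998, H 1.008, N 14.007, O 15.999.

302.55 g/mol

First, the molecular formula is C11H9BrClNO2 (counting implicit H from valence).
  Br: 1 × 79.904 = 79.904
  C: 11 × 12.011 = 132.121
  Cl: 1 × 35.450 = 35.450
  H: 9 × 1.008 = 9.072
  N: 1 × 14.007 = 14.007
  O: 2 × 15.999 = 31.998
Sum: 1×79.904 + 11×12.011 + 1×35.450 + 9×1.008 + 1×14.007 + 2×15.999 = 302.552 → 302.55 g/mol.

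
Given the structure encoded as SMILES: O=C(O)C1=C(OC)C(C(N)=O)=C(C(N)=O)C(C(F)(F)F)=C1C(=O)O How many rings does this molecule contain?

In SMILES, each pair of matching ring-closure digits denotes one ring-closing bond; the number of such bonds equals the number of independent rings.
Ring-closure bonds here: 1.

1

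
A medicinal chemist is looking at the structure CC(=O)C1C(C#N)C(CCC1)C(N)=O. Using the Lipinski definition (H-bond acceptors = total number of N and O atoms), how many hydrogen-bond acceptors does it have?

4

N atoms: 2; O atoms: 2.
Lipinski HBA = 2 + 2 = 4.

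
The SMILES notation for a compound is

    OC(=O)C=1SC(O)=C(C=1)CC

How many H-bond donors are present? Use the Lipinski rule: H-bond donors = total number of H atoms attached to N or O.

Donors: find every N or O and count the H atoms it carries.
  atom 1 (O): bond orders sum to 1 → 1 H
  atom 3 (O): bond orders sum to 2 → 0 H
  atom 7 (O): bond orders sum to 1 → 1 H
Lipinski HBD = 2.

2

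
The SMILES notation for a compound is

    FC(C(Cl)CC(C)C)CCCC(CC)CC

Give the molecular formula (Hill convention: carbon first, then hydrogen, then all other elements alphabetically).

Walk through each heavy atom and fill implicit hydrogens from standard valence (C 4, N 3, O 2, S 2, halogen 1):
  atom 1: F (halogen, monovalent) → 0 H
  atom 2: C, bond orders sum to 3 (valence 4) → 1 H
  atom 3: C, bond orders sum to 3 (valence 4) → 1 H
  atom 4: Cl (halogen, monovalent) → 0 H
  atom 5: C, bond orders sum to 2 (valence 4) → 2 H
  atom 6: C, bond orders sum to 3 (valence 4) → 1 H
  atom 7: C, bond orders sum to 1 (valence 4) → 3 H
  atom 8: C, bond orders sum to 1 (valence 4) → 3 H
  atom 9: C, bond orders sum to 2 (valence 4) → 2 H
  atom 10: C, bond orders sum to 2 (valence 4) → 2 H
  atom 11: C, bond orders sum to 2 (valence 4) → 2 H
  atom 12: C, bond orders sum to 3 (valence 4) → 1 H
  atom 13: C, bond orders sum to 2 (valence 4) → 2 H
  atom 14: C, bond orders sum to 1 (valence 4) → 3 H
  atom 15: C, bond orders sum to 2 (valence 4) → 2 H
  atom 16: C, bond orders sum to 1 (valence 4) → 3 H
Totals → C:14, H:28, Cl:1, F:1.

C14H28ClF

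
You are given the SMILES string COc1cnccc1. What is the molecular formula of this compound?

C6H7NO

Walk through each heavy atom and fill implicit hydrogens from standard valence (C 4, N 3, O 2, S 2, halogen 1); for lowercase aromatic atoms, an aromatic c carries 1 H when it has two neighbours and 0 H with three, and aromatic n carries 0 H:
  atom 1: C, bond orders sum to 1 (valence 4) → 3 H
  atom 2: O, bond orders sum to 2 (valence 2) → 0 H
  atom 3: aromatic c, 3 neighbours → 0 H
  atom 4: aromatic c, 2 neighbours → 1 H
  atom 5: aromatic n, 2 neighbours → 0 H
  atom 6: aromatic c, 2 neighbours → 1 H
  atom 7: aromatic c, 2 neighbours → 1 H
  atom 8: aromatic c, 2 neighbours → 1 H
Totals → C:6, H:7, N:1, O:1.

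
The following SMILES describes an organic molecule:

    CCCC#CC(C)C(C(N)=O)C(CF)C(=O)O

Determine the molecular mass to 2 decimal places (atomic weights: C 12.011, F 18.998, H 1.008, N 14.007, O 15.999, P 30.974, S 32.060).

243.28 g/mol

First, the molecular formula is C12H18FNO3 (counting implicit H from valence).
  C: 12 × 12.011 = 144.132
  F: 1 × 18.998 = 18.998
  H: 18 × 1.008 = 18.144
  N: 1 × 14.007 = 14.007
  O: 3 × 15.999 = 47.997
Sum: 12×12.011 + 1×18.998 + 18×1.008 + 1×14.007 + 3×15.999 = 243.278 → 243.28 g/mol.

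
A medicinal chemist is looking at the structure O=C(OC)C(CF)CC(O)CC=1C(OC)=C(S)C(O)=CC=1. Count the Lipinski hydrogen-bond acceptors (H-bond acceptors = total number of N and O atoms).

5

N atoms: 0; O atoms: 5.
Lipinski HBA = 0 + 5 = 5.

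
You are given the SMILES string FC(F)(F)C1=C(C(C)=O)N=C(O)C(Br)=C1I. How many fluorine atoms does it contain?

3

Scan the SMILES for F atoms (remember two-letter symbols like Cl and Br are single atoms).
Fluorine count: 3.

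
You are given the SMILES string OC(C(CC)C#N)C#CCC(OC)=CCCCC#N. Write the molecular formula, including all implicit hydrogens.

C15H20N2O2

Walk through each heavy atom and fill implicit hydrogens from standard valence (C 4, N 3, O 2, S 2, halogen 1):
  atom 1: O, bond orders sum to 1 (valence 2) → 1 H
  atom 2: C, bond orders sum to 3 (valence 4) → 1 H
  atom 3: C, bond orders sum to 3 (valence 4) → 1 H
  atom 4: C, bond orders sum to 2 (valence 4) → 2 H
  atom 5: C, bond orders sum to 1 (valence 4) → 3 H
  atom 6: C, bond orders sum to 4 (valence 4) → 0 H
  atom 7: N, bond orders sum to 3 (valence 3) → 0 H
  atom 8: C, bond orders sum to 4 (valence 4) → 0 H
  atom 9: C, bond orders sum to 4 (valence 4) → 0 H
  atom 10: C, bond orders sum to 2 (valence 4) → 2 H
  atom 11: C, bond orders sum to 4 (valence 4) → 0 H
  atom 12: O, bond orders sum to 2 (valence 2) → 0 H
  atom 13: C, bond orders sum to 1 (valence 4) → 3 H
  atom 14: C, bond orders sum to 3 (valence 4) → 1 H
  atom 15: C, bond orders sum to 2 (valence 4) → 2 H
  atom 16: C, bond orders sum to 2 (valence 4) → 2 H
  atom 17: C, bond orders sum to 2 (valence 4) → 2 H
  atom 18: C, bond orders sum to 4 (valence 4) → 0 H
  atom 19: N, bond orders sum to 3 (valence 3) → 0 H
Totals → C:15, H:20, N:2, O:2.
In Hill order: C15H20N2O2.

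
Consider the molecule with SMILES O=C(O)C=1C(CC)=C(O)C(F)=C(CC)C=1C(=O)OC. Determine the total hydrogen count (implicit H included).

Walk through each heavy atom and fill implicit hydrogens from standard valence (C 4, N 3, O 2, S 2, halogen 1):
  atom 1: O, bond orders sum to 2 (valence 2) → 0 H
  atom 2: C, bond orders sum to 4 (valence 4) → 0 H
  atom 3: O, bond orders sum to 1 (valence 2) → 1 H
  atom 4: C, bond orders sum to 4 (valence 4) → 0 H
  atom 5: C, bond orders sum to 4 (valence 4) → 0 H
  atom 6: C, bond orders sum to 2 (valence 4) → 2 H
  atom 7: C, bond orders sum to 1 (valence 4) → 3 H
  atom 8: C, bond orders sum to 4 (valence 4) → 0 H
  atom 9: O, bond orders sum to 1 (valence 2) → 1 H
  atom 10: C, bond orders sum to 4 (valence 4) → 0 H
  atom 11: F (halogen, monovalent) → 0 H
  atom 12: C, bond orders sum to 4 (valence 4) → 0 H
  atom 13: C, bond orders sum to 2 (valence 4) → 2 H
  atom 14: C, bond orders sum to 1 (valence 4) → 3 H
  atom 15: C, bond orders sum to 4 (valence 4) → 0 H
  atom 16: C, bond orders sum to 4 (valence 4) → 0 H
  atom 17: O, bond orders sum to 2 (valence 2) → 0 H
  atom 18: O, bond orders sum to 2 (valence 2) → 0 H
  atom 19: C, bond orders sum to 1 (valence 4) → 3 H
Total hydrogens: 15.

15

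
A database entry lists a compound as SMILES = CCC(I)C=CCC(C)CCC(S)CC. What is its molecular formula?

Walk through each heavy atom and fill implicit hydrogens from standard valence (C 4, N 3, O 2, S 2, halogen 1):
  atom 1: C, bond orders sum to 1 (valence 4) → 3 H
  atom 2: C, bond orders sum to 2 (valence 4) → 2 H
  atom 3: C, bond orders sum to 3 (valence 4) → 1 H
  atom 4: I (halogen, monovalent) → 0 H
  atom 5: C, bond orders sum to 3 (valence 4) → 1 H
  atom 6: C, bond orders sum to 3 (valence 4) → 1 H
  atom 7: C, bond orders sum to 2 (valence 4) → 2 H
  atom 8: C, bond orders sum to 3 (valence 4) → 1 H
  atom 9: C, bond orders sum to 1 (valence 4) → 3 H
  atom 10: C, bond orders sum to 2 (valence 4) → 2 H
  atom 11: C, bond orders sum to 2 (valence 4) → 2 H
  atom 12: C, bond orders sum to 3 (valence 4) → 1 H
  atom 13: S, bond orders sum to 1 (valence 2) → 1 H
  atom 14: C, bond orders sum to 2 (valence 4) → 2 H
  atom 15: C, bond orders sum to 1 (valence 4) → 3 H
Totals → C:13, H:25, I:1, S:1.

C13H25IS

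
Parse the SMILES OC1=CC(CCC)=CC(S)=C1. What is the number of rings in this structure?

1

In SMILES, each pair of matching ring-closure digits denotes one ring-closing bond; the number of such bonds equals the number of independent rings.
Ring-closure bonds here: 1.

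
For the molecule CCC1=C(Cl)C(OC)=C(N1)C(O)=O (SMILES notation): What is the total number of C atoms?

Count every carbon token in the SMILES (each C, including those in ring-closure positions and inside branches).
Carbon count: 8.

8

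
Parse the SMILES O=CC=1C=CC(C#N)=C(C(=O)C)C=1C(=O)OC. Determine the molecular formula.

Walk through each heavy atom and fill implicit hydrogens from standard valence (C 4, N 3, O 2, S 2, halogen 1):
  atom 1: O, bond orders sum to 2 (valence 2) → 0 H
  atom 2: C, bond orders sum to 3 (valence 4) → 1 H
  atom 3: C, bond orders sum to 4 (valence 4) → 0 H
  atom 4: C, bond orders sum to 3 (valence 4) → 1 H
  atom 5: C, bond orders sum to 3 (valence 4) → 1 H
  atom 6: C, bond orders sum to 4 (valence 4) → 0 H
  atom 7: C, bond orders sum to 4 (valence 4) → 0 H
  atom 8: N, bond orders sum to 3 (valence 3) → 0 H
  atom 9: C, bond orders sum to 4 (valence 4) → 0 H
  atom 10: C, bond orders sum to 4 (valence 4) → 0 H
  atom 11: O, bond orders sum to 2 (valence 2) → 0 H
  atom 12: C, bond orders sum to 1 (valence 4) → 3 H
  atom 13: C, bond orders sum to 4 (valence 4) → 0 H
  atom 14: C, bond orders sum to 4 (valence 4) → 0 H
  atom 15: O, bond orders sum to 2 (valence 2) → 0 H
  atom 16: O, bond orders sum to 2 (valence 2) → 0 H
  atom 17: C, bond orders sum to 1 (valence 4) → 3 H
Totals → C:12, H:9, N:1, O:4.
In Hill order: C12H9NO4.

C12H9NO4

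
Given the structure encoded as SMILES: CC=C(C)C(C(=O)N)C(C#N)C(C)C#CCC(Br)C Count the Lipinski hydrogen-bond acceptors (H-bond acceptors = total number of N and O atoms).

N atoms: 2; O atoms: 1.
Lipinski HBA = 2 + 1 = 3.

3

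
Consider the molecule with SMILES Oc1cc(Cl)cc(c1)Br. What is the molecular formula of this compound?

Walk through each heavy atom and fill implicit hydrogens from standard valence (C 4, N 3, O 2, S 2, halogen 1); for lowercase aromatic atoms, an aromatic c carries 1 H when it has two neighbours and 0 H with three, and aromatic n carries 0 H:
  atom 1: O, bond orders sum to 1 (valence 2) → 1 H
  atom 2: aromatic c, 3 neighbours → 0 H
  atom 3: aromatic c, 2 neighbours → 1 H
  atom 4: aromatic c, 3 neighbours → 0 H
  atom 5: Cl (halogen, monovalent) → 0 H
  atom 6: aromatic c, 2 neighbours → 1 H
  atom 7: aromatic c, 3 neighbours → 0 H
  atom 8: aromatic c, 2 neighbours → 1 H
  atom 9: Br (halogen, monovalent) → 0 H
Totals → C:6, H:4, Br:1, Cl:1, O:1.

C6H4BrClO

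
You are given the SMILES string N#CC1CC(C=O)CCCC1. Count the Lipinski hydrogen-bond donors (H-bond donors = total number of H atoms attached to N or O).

Donors: find every N or O and count the H atoms it carries.
  atom 1 (N): bond orders sum to 3 → 0 H
  atom 7 (O): bond orders sum to 2 → 0 H
Lipinski HBD = 0.

0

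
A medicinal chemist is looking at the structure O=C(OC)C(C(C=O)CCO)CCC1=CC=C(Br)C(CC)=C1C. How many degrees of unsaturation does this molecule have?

6

Molecular formula: C18H25BrO4.
DoU = (2C + 2 + N − H − X) / 2, where X is the halogen count and O/S are ignored.
    = (2·18 + 2 + 0 − 25 − 1) / 2 = 12 / 2 = 6.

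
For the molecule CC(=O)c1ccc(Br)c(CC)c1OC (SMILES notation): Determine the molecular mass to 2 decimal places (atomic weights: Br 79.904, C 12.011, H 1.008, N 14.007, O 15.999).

First, the molecular formula is C11H13BrO2 (counting implicit H from valence).
  Br: 1 × 79.904 = 79.904
  C: 11 × 12.011 = 132.121
  H: 13 × 1.008 = 13.104
  O: 2 × 15.999 = 31.998
Sum: 1×79.904 + 11×12.011 + 13×1.008 + 2×15.999 = 257.127 → 257.13 g/mol.

257.13 g/mol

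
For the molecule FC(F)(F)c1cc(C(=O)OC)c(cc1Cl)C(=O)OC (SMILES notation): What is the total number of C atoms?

11

Count every carbon token in the SMILES (each C, including those in ring-closure positions and inside branches).
Carbon count: 11.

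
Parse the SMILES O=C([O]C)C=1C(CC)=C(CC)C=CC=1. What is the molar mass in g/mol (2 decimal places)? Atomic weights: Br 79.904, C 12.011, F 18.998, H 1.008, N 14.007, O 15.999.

First, the molecular formula is C12H16O2 (counting implicit H from valence).
  C: 12 × 12.011 = 144.132
  H: 16 × 1.008 = 16.128
  O: 2 × 15.999 = 31.998
Sum: 12×12.011 + 16×1.008 + 2×15.999 = 192.258 → 192.26 g/mol.

192.26 g/mol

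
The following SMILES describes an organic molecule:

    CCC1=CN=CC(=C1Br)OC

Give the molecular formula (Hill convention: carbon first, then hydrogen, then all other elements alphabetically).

Walk through each heavy atom and fill implicit hydrogens from standard valence (C 4, N 3, O 2, S 2, halogen 1):
  atom 1: C, bond orders sum to 1 (valence 4) → 3 H
  atom 2: C, bond orders sum to 2 (valence 4) → 2 H
  atom 3: C, bond orders sum to 4 (valence 4) → 0 H
  atom 4: C, bond orders sum to 3 (valence 4) → 1 H
  atom 5: N, bond orders sum to 3 (valence 3) → 0 H
  atom 6: C, bond orders sum to 3 (valence 4) → 1 H
  atom 7: C, bond orders sum to 4 (valence 4) → 0 H
  atom 8: C, bond orders sum to 4 (valence 4) → 0 H
  atom 9: Br (halogen, monovalent) → 0 H
  atom 10: O, bond orders sum to 2 (valence 2) → 0 H
  atom 11: C, bond orders sum to 1 (valence 4) → 3 H
Totals → C:8, H:10, Br:1, N:1, O:1.
In Hill order: C8H10BrNO.

C8H10BrNO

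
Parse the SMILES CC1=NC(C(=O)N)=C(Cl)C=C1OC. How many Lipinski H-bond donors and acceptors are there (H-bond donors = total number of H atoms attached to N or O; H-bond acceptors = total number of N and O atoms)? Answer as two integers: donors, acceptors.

Donors: find every N or O and count the H atoms it carries.
  atom 3 (N): bond orders sum to 3 → 0 H
  atom 6 (O): bond orders sum to 2 → 0 H
  atom 7 (N): bond orders sum to 1 → 2 H
  atom 12 (O): bond orders sum to 2 → 0 H
Lipinski HBD = 2.
Acceptors: N atoms = 2, O atoms = 2 → HBA = 4.

2, 4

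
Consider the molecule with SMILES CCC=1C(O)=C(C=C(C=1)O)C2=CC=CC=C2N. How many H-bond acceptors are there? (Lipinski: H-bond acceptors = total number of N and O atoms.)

3

N atoms: 1; O atoms: 2.
Lipinski HBA = 1 + 2 = 3.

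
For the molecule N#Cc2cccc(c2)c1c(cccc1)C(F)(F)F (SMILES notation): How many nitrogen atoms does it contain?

1

Scan the SMILES for N atoms (remember two-letter symbols like Cl and Br are single atoms).
Nitrogen count: 1.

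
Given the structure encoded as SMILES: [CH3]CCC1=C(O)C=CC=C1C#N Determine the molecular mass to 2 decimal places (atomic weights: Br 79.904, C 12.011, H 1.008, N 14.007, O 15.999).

161.20 g/mol

First, the molecular formula is C10H11NO (counting implicit H from valence).
  C: 10 × 12.011 = 120.110
  H: 11 × 1.008 = 11.088
  N: 1 × 14.007 = 14.007
  O: 1 × 15.999 = 15.999
Sum: 10×12.011 + 11×1.008 + 1×14.007 + 1×15.999 = 161.204 → 161.20 g/mol.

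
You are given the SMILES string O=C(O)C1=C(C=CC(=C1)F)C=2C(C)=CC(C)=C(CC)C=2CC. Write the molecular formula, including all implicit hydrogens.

C19H21FO2

Walk through each heavy atom and fill implicit hydrogens from standard valence (C 4, N 3, O 2, S 2, halogen 1):
  atom 1: O, bond orders sum to 2 (valence 2) → 0 H
  atom 2: C, bond orders sum to 4 (valence 4) → 0 H
  atom 3: O, bond orders sum to 1 (valence 2) → 1 H
  atom 4: C, bond orders sum to 4 (valence 4) → 0 H
  atom 5: C, bond orders sum to 4 (valence 4) → 0 H
  atom 6: C, bond orders sum to 3 (valence 4) → 1 H
  atom 7: C, bond orders sum to 3 (valence 4) → 1 H
  atom 8: C, bond orders sum to 4 (valence 4) → 0 H
  atom 9: C, bond orders sum to 3 (valence 4) → 1 H
  atom 10: F (halogen, monovalent) → 0 H
  atom 11: C, bond orders sum to 4 (valence 4) → 0 H
  atom 12: C, bond orders sum to 4 (valence 4) → 0 H
  atom 13: C, bond orders sum to 1 (valence 4) → 3 H
  atom 14: C, bond orders sum to 3 (valence 4) → 1 H
  atom 15: C, bond orders sum to 4 (valence 4) → 0 H
  atom 16: C, bond orders sum to 1 (valence 4) → 3 H
  atom 17: C, bond orders sum to 4 (valence 4) → 0 H
  atom 18: C, bond orders sum to 2 (valence 4) → 2 H
  atom 19: C, bond orders sum to 1 (valence 4) → 3 H
  atom 20: C, bond orders sum to 4 (valence 4) → 0 H
  atom 21: C, bond orders sum to 2 (valence 4) → 2 H
  atom 22: C, bond orders sum to 1 (valence 4) → 3 H
Totals → C:19, H:21, F:1, O:2.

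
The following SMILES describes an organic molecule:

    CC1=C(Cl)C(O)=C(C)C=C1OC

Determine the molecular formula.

Walk through each heavy atom and fill implicit hydrogens from standard valence (C 4, N 3, O 2, S 2, halogen 1):
  atom 1: C, bond orders sum to 1 (valence 4) → 3 H
  atom 2: C, bond orders sum to 4 (valence 4) → 0 H
  atom 3: C, bond orders sum to 4 (valence 4) → 0 H
  atom 4: Cl (halogen, monovalent) → 0 H
  atom 5: C, bond orders sum to 4 (valence 4) → 0 H
  atom 6: O, bond orders sum to 1 (valence 2) → 1 H
  atom 7: C, bond orders sum to 4 (valence 4) → 0 H
  atom 8: C, bond orders sum to 1 (valence 4) → 3 H
  atom 9: C, bond orders sum to 3 (valence 4) → 1 H
  atom 10: C, bond orders sum to 4 (valence 4) → 0 H
  atom 11: O, bond orders sum to 2 (valence 2) → 0 H
  atom 12: C, bond orders sum to 1 (valence 4) → 3 H
Totals → C:9, H:11, Cl:1, O:2.

C9H11ClO2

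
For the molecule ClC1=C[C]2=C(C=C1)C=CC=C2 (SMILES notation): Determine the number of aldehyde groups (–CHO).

0

Scan the SMILES for the aldehyde motif — none present.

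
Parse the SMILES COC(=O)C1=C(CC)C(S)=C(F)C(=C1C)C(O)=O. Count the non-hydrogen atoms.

Every atom symbol written in the SMILES (organic subset) is one heavy atom; implicit H are not written.
Heavy atoms by element → C:12, F:1, O:4, S:1.
Total: 18.

18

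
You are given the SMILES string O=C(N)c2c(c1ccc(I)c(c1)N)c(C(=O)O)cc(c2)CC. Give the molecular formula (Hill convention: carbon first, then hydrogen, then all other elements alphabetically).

C16H15IN2O3

Walk through each heavy atom and fill implicit hydrogens from standard valence (C 4, N 3, O 2, S 2, halogen 1); for lowercase aromatic atoms, an aromatic c carries 1 H when it has two neighbours and 0 H with three, and aromatic n carries 0 H:
  atom 1: O, bond orders sum to 2 (valence 2) → 0 H
  atom 2: C, bond orders sum to 4 (valence 4) → 0 H
  atom 3: N, bond orders sum to 1 (valence 3) → 2 H
  atom 4: aromatic c, 3 neighbours → 0 H
  atom 5: aromatic c, 3 neighbours → 0 H
  atom 6: aromatic c, 3 neighbours → 0 H
  atom 7: aromatic c, 2 neighbours → 1 H
  atom 8: aromatic c, 2 neighbours → 1 H
  atom 9: aromatic c, 3 neighbours → 0 H
  atom 10: I (halogen, monovalent) → 0 H
  atom 11: aromatic c, 3 neighbours → 0 H
  atom 12: aromatic c, 2 neighbours → 1 H
  atom 13: N, bond orders sum to 1 (valence 3) → 2 H
  atom 14: aromatic c, 3 neighbours → 0 H
  atom 15: C, bond orders sum to 4 (valence 4) → 0 H
  atom 16: O, bond orders sum to 2 (valence 2) → 0 H
  atom 17: O, bond orders sum to 1 (valence 2) → 1 H
  atom 18: aromatic c, 2 neighbours → 1 H
  atom 19: aromatic c, 3 neighbours → 0 H
  atom 20: aromatic c, 2 neighbours → 1 H
  atom 21: C, bond orders sum to 2 (valence 4) → 2 H
  atom 22: C, bond orders sum to 1 (valence 4) → 3 H
Totals → C:16, H:15, I:1, N:2, O:3.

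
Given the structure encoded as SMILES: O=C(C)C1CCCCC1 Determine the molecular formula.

Walk through each heavy atom and fill implicit hydrogens from standard valence (C 4, N 3, O 2, S 2, halogen 1):
  atom 1: O, bond orders sum to 2 (valence 2) → 0 H
  atom 2: C, bond orders sum to 4 (valence 4) → 0 H
  atom 3: C, bond orders sum to 1 (valence 4) → 3 H
  atom 4: C, bond orders sum to 3 (valence 4) → 1 H
  atom 5: C, bond orders sum to 2 (valence 4) → 2 H
  atom 6: C, bond orders sum to 2 (valence 4) → 2 H
  atom 7: C, bond orders sum to 2 (valence 4) → 2 H
  atom 8: C, bond orders sum to 2 (valence 4) → 2 H
  atom 9: C, bond orders sum to 2 (valence 4) → 2 H
Totals → C:8, H:14, O:1.

C8H14O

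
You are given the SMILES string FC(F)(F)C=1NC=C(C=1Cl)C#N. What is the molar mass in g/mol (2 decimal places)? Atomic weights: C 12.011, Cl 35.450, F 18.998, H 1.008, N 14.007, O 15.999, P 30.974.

194.54 g/mol

First, the molecular formula is C6H2ClF3N2 (counting implicit H from valence).
  C: 6 × 12.011 = 72.066
  Cl: 1 × 35.450 = 35.450
  F: 3 × 18.998 = 56.994
  H: 2 × 1.008 = 2.016
  N: 2 × 14.007 = 28.014
Sum: 6×12.011 + 1×35.450 + 3×18.998 + 2×1.008 + 2×14.007 = 194.540 → 194.54 g/mol.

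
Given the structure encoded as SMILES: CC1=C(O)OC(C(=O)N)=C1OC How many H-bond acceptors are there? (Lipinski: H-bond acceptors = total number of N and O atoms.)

5

N atoms: 1; O atoms: 4.
Lipinski HBA = 1 + 4 = 5.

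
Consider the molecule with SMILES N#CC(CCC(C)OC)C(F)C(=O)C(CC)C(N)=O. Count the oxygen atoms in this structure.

3

Scan the SMILES for O atoms (remember two-letter symbols like Cl and Br are single atoms).
Oxygen count: 3.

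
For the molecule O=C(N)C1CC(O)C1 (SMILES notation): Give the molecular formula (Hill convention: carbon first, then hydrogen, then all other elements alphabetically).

C5H9NO2

Walk through each heavy atom and fill implicit hydrogens from standard valence (C 4, N 3, O 2, S 2, halogen 1):
  atom 1: O, bond orders sum to 2 (valence 2) → 0 H
  atom 2: C, bond orders sum to 4 (valence 4) → 0 H
  atom 3: N, bond orders sum to 1 (valence 3) → 2 H
  atom 4: C, bond orders sum to 3 (valence 4) → 1 H
  atom 5: C, bond orders sum to 2 (valence 4) → 2 H
  atom 6: C, bond orders sum to 3 (valence 4) → 1 H
  atom 7: O, bond orders sum to 1 (valence 2) → 1 H
  atom 8: C, bond orders sum to 2 (valence 4) → 2 H
Totals → C:5, H:9, N:1, O:2.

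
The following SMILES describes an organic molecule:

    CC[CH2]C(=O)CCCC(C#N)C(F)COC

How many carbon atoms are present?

Count every carbon token in the SMILES (each C, including those in ring-closure positions and inside branches).
Carbon count: 12.

12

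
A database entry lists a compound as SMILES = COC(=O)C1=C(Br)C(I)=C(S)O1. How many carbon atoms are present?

6

Count every carbon token in the SMILES (each C, including those in ring-closure positions and inside branches).
Carbon count: 6.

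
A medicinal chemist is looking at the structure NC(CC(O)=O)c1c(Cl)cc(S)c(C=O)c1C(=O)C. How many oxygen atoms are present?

4

Scan the SMILES for O atoms (remember two-letter symbols like Cl and Br are single atoms).
Oxygen count: 4.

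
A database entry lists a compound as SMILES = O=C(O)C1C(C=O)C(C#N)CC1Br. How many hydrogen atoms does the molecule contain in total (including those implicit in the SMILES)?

Walk through each heavy atom and fill implicit hydrogens from standard valence (C 4, N 3, O 2, S 2, halogen 1):
  atom 1: O, bond orders sum to 2 (valence 2) → 0 H
  atom 2: C, bond orders sum to 4 (valence 4) → 0 H
  atom 3: O, bond orders sum to 1 (valence 2) → 1 H
  atom 4: C, bond orders sum to 3 (valence 4) → 1 H
  atom 5: C, bond orders sum to 3 (valence 4) → 1 H
  atom 6: C, bond orders sum to 3 (valence 4) → 1 H
  atom 7: O, bond orders sum to 2 (valence 2) → 0 H
  atom 8: C, bond orders sum to 3 (valence 4) → 1 H
  atom 9: C, bond orders sum to 4 (valence 4) → 0 H
  atom 10: N, bond orders sum to 3 (valence 3) → 0 H
  atom 11: C, bond orders sum to 2 (valence 4) → 2 H
  atom 12: C, bond orders sum to 3 (valence 4) → 1 H
  atom 13: Br (halogen, monovalent) → 0 H
Total hydrogens: 8.

8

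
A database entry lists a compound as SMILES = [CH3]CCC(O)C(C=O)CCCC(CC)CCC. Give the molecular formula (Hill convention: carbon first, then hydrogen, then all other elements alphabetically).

C15H30O2

Walk through each heavy atom and fill implicit hydrogens from standard valence (C 4, N 3, O 2, S 2, halogen 1):
  atom 1: C with explicit H count 3
  atom 2: C, bond orders sum to 2 (valence 4) → 2 H
  atom 3: C, bond orders sum to 2 (valence 4) → 2 H
  atom 4: C, bond orders sum to 3 (valence 4) → 1 H
  atom 5: O, bond orders sum to 1 (valence 2) → 1 H
  atom 6: C, bond orders sum to 3 (valence 4) → 1 H
  atom 7: C, bond orders sum to 3 (valence 4) → 1 H
  atom 8: O, bond orders sum to 2 (valence 2) → 0 H
  atom 9: C, bond orders sum to 2 (valence 4) → 2 H
  atom 10: C, bond orders sum to 2 (valence 4) → 2 H
  atom 11: C, bond orders sum to 2 (valence 4) → 2 H
  atom 12: C, bond orders sum to 3 (valence 4) → 1 H
  atom 13: C, bond orders sum to 2 (valence 4) → 2 H
  atom 14: C, bond orders sum to 1 (valence 4) → 3 H
  atom 15: C, bond orders sum to 2 (valence 4) → 2 H
  atom 16: C, bond orders sum to 2 (valence 4) → 2 H
  atom 17: C, bond orders sum to 1 (valence 4) → 3 H
Totals → C:15, H:30, O:2.
In Hill order: C15H30O2.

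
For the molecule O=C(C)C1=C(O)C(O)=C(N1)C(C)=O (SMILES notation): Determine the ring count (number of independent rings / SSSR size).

1

In SMILES, each pair of matching ring-closure digits denotes one ring-closing bond; the number of such bonds equals the number of independent rings.
Ring-closure bonds here: 1.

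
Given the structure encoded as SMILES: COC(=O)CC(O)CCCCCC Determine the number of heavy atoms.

13

Every atom symbol written in the SMILES (organic subset) is one heavy atom; implicit H are not written.
Heavy atoms by element → C:10, O:3.
Total: 13.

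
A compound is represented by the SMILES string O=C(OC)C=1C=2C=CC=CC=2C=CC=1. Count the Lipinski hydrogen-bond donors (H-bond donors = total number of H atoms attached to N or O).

Donors: find every N or O and count the H atoms it carries.
  atom 1 (O): bond orders sum to 2 → 0 H
  atom 3 (O): bond orders sum to 2 → 0 H
Lipinski HBD = 0.

0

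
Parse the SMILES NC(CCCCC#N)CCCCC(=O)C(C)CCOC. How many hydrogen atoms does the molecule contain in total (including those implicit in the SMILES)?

Walk through each heavy atom and fill implicit hydrogens from standard valence (C 4, N 3, O 2, S 2, halogen 1):
  atom 1: N, bond orders sum to 1 (valence 3) → 2 H
  atom 2: C, bond orders sum to 3 (valence 4) → 1 H
  atom 3: C, bond orders sum to 2 (valence 4) → 2 H
  atom 4: C, bond orders sum to 2 (valence 4) → 2 H
  atom 5: C, bond orders sum to 2 (valence 4) → 2 H
  atom 6: C, bond orders sum to 2 (valence 4) → 2 H
  atom 7: C, bond orders sum to 4 (valence 4) → 0 H
  atom 8: N, bond orders sum to 3 (valence 3) → 0 H
  atom 9: C, bond orders sum to 2 (valence 4) → 2 H
  atom 10: C, bond orders sum to 2 (valence 4) → 2 H
  atom 11: C, bond orders sum to 2 (valence 4) → 2 H
  atom 12: C, bond orders sum to 2 (valence 4) → 2 H
  atom 13: C, bond orders sum to 4 (valence 4) → 0 H
  atom 14: O, bond orders sum to 2 (valence 2) → 0 H
  atom 15: C, bond orders sum to 3 (valence 4) → 1 H
  atom 16: C, bond orders sum to 1 (valence 4) → 3 H
  atom 17: C, bond orders sum to 2 (valence 4) → 2 H
  atom 18: C, bond orders sum to 2 (valence 4) → 2 H
  atom 19: O, bond orders sum to 2 (valence 2) → 0 H
  atom 20: C, bond orders sum to 1 (valence 4) → 3 H
Total hydrogens: 30.

30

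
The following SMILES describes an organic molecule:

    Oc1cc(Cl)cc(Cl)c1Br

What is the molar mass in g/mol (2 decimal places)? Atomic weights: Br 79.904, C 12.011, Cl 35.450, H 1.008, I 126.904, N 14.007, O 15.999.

241.89 g/mol

First, the molecular formula is C6H3BrCl2O (counting implicit H from valence).
  Br: 1 × 79.904 = 79.904
  C: 6 × 12.011 = 72.066
  Cl: 2 × 35.450 = 70.900
  H: 3 × 1.008 = 3.024
  O: 1 × 15.999 = 15.999
Sum: 1×79.904 + 6×12.011 + 2×35.450 + 3×1.008 + 1×15.999 = 241.893 → 241.89 g/mol.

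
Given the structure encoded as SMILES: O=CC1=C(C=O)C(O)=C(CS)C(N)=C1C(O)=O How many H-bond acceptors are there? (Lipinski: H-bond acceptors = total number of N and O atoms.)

N atoms: 1; O atoms: 5.
Lipinski HBA = 1 + 5 = 6.

6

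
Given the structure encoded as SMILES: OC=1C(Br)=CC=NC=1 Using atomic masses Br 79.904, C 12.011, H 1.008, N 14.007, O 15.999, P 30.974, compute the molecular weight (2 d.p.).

174.00 g/mol

First, the molecular formula is C5H4BrNO (counting implicit H from valence).
  Br: 1 × 79.904 = 79.904
  C: 5 × 12.011 = 60.055
  H: 4 × 1.008 = 4.032
  N: 1 × 14.007 = 14.007
  O: 1 × 15.999 = 15.999
Sum: 1×79.904 + 5×12.011 + 4×1.008 + 1×14.007 + 1×15.999 = 173.997 → 174.00 g/mol.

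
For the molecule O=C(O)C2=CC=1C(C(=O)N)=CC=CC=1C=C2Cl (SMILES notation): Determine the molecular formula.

C12H8ClNO3

Walk through each heavy atom and fill implicit hydrogens from standard valence (C 4, N 3, O 2, S 2, halogen 1):
  atom 1: O, bond orders sum to 2 (valence 2) → 0 H
  atom 2: C, bond orders sum to 4 (valence 4) → 0 H
  atom 3: O, bond orders sum to 1 (valence 2) → 1 H
  atom 4: C, bond orders sum to 4 (valence 4) → 0 H
  atom 5: C, bond orders sum to 3 (valence 4) → 1 H
  atom 6: C, bond orders sum to 4 (valence 4) → 0 H
  atom 7: C, bond orders sum to 4 (valence 4) → 0 H
  atom 8: C, bond orders sum to 4 (valence 4) → 0 H
  atom 9: O, bond orders sum to 2 (valence 2) → 0 H
  atom 10: N, bond orders sum to 1 (valence 3) → 2 H
  atom 11: C, bond orders sum to 3 (valence 4) → 1 H
  atom 12: C, bond orders sum to 3 (valence 4) → 1 H
  atom 13: C, bond orders sum to 3 (valence 4) → 1 H
  atom 14: C, bond orders sum to 4 (valence 4) → 0 H
  atom 15: C, bond orders sum to 3 (valence 4) → 1 H
  atom 16: C, bond orders sum to 4 (valence 4) → 0 H
  atom 17: Cl (halogen, monovalent) → 0 H
Totals → C:12, H:8, Cl:1, N:1, O:3.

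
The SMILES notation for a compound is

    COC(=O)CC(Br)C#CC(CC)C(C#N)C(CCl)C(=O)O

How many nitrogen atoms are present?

1

Scan the SMILES for N atoms (remember two-letter symbols like Cl and Br are single atoms).
Nitrogen count: 1.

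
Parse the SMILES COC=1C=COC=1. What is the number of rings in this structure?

In SMILES, each pair of matching ring-closure digits denotes one ring-closing bond; the number of such bonds equals the number of independent rings.
Ring-closure bonds here: 1.

1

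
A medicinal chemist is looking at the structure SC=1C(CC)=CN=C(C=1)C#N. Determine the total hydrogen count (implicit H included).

Walk through each heavy atom and fill implicit hydrogens from standard valence (C 4, N 3, O 2, S 2, halogen 1):
  atom 1: S, bond orders sum to 1 (valence 2) → 1 H
  atom 2: C, bond orders sum to 4 (valence 4) → 0 H
  atom 3: C, bond orders sum to 4 (valence 4) → 0 H
  atom 4: C, bond orders sum to 2 (valence 4) → 2 H
  atom 5: C, bond orders sum to 1 (valence 4) → 3 H
  atom 6: C, bond orders sum to 3 (valence 4) → 1 H
  atom 7: N, bond orders sum to 3 (valence 3) → 0 H
  atom 8: C, bond orders sum to 4 (valence 4) → 0 H
  atom 9: C, bond orders sum to 3 (valence 4) → 1 H
  atom 10: C, bond orders sum to 4 (valence 4) → 0 H
  atom 11: N, bond orders sum to 3 (valence 3) → 0 H
Total hydrogens: 8.

8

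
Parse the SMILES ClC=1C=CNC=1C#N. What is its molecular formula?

Walk through each heavy atom and fill implicit hydrogens from standard valence (C 4, N 3, O 2, S 2, halogen 1):
  atom 1: Cl (halogen, monovalent) → 0 H
  atom 2: C, bond orders sum to 4 (valence 4) → 0 H
  atom 3: C, bond orders sum to 3 (valence 4) → 1 H
  atom 4: C, bond orders sum to 3 (valence 4) → 1 H
  atom 5: N, bond orders sum to 2 (valence 3) → 1 H
  atom 6: C, bond orders sum to 4 (valence 4) → 0 H
  atom 7: C, bond orders sum to 4 (valence 4) → 0 H
  atom 8: N, bond orders sum to 3 (valence 3) → 0 H
Totals → C:5, H:3, Cl:1, N:2.
In Hill order: C5H3ClN2.

C5H3ClN2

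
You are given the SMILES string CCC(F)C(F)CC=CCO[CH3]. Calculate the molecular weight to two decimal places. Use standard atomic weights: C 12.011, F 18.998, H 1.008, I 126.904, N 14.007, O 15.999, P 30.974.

First, the molecular formula is C9H16F2O (counting implicit H from valence).
  C: 9 × 12.011 = 108.099
  F: 2 × 18.998 = 37.996
  H: 16 × 1.008 = 16.128
  O: 1 × 15.999 = 15.999
Sum: 9×12.011 + 2×18.998 + 16×1.008 + 1×15.999 = 178.222 → 178.22 g/mol.

178.22 g/mol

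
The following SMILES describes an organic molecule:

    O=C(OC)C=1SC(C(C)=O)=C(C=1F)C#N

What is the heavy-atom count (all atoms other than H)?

15

Every atom symbol written in the SMILES (organic subset) is one heavy atom; implicit H are not written.
Heavy atoms by element → C:9, F:1, N:1, O:3, S:1.
Total: 15.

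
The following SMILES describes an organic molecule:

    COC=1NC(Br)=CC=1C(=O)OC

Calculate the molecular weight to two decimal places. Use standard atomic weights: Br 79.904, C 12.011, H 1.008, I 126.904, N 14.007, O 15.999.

First, the molecular formula is C7H8BrNO3 (counting implicit H from valence).
  Br: 1 × 79.904 = 79.904
  C: 7 × 12.011 = 84.077
  H: 8 × 1.008 = 8.064
  N: 1 × 14.007 = 14.007
  O: 3 × 15.999 = 47.997
Sum: 1×79.904 + 7×12.011 + 8×1.008 + 1×14.007 + 3×15.999 = 234.049 → 234.05 g/mol.

234.05 g/mol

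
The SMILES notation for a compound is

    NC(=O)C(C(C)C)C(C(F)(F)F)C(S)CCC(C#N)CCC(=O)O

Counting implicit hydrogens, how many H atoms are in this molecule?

Walk through each heavy atom and fill implicit hydrogens from standard valence (C 4, N 3, O 2, S 2, halogen 1):
  atom 1: N, bond orders sum to 1 (valence 3) → 2 H
  atom 2: C, bond orders sum to 4 (valence 4) → 0 H
  atom 3: O, bond orders sum to 2 (valence 2) → 0 H
  atom 4: C, bond orders sum to 3 (valence 4) → 1 H
  atom 5: C, bond orders sum to 3 (valence 4) → 1 H
  atom 6: C, bond orders sum to 1 (valence 4) → 3 H
  atom 7: C, bond orders sum to 1 (valence 4) → 3 H
  atom 8: C, bond orders sum to 3 (valence 4) → 1 H
  atom 9: C, bond orders sum to 4 (valence 4) → 0 H
  atom 10: F (halogen, monovalent) → 0 H
  atom 11: F (halogen, monovalent) → 0 H
  atom 12: F (halogen, monovalent) → 0 H
  atom 13: C, bond orders sum to 3 (valence 4) → 1 H
  atom 14: S, bond orders sum to 1 (valence 2) → 1 H
  atom 15: C, bond orders sum to 2 (valence 4) → 2 H
  atom 16: C, bond orders sum to 2 (valence 4) → 2 H
  atom 17: C, bond orders sum to 3 (valence 4) → 1 H
  atom 18: C, bond orders sum to 4 (valence 4) → 0 H
  atom 19: N, bond orders sum to 3 (valence 3) → 0 H
  atom 20: C, bond orders sum to 2 (valence 4) → 2 H
  atom 21: C, bond orders sum to 2 (valence 4) → 2 H
  atom 22: C, bond orders sum to 4 (valence 4) → 0 H
  atom 23: O, bond orders sum to 2 (valence 2) → 0 H
  atom 24: O, bond orders sum to 1 (valence 2) → 1 H
Total hydrogens: 23.

23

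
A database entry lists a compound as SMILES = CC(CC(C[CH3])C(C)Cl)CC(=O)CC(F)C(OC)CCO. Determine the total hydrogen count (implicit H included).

Walk through each heavy atom and fill implicit hydrogens from standard valence (C 4, N 3, O 2, S 2, halogen 1):
  atom 1: C, bond orders sum to 1 (valence 4) → 3 H
  atom 2: C, bond orders sum to 3 (valence 4) → 1 H
  atom 3: C, bond orders sum to 2 (valence 4) → 2 H
  atom 4: C, bond orders sum to 3 (valence 4) → 1 H
  atom 5: C, bond orders sum to 2 (valence 4) → 2 H
  atom 6: C with explicit H count 3
  atom 7: C, bond orders sum to 3 (valence 4) → 1 H
  atom 8: C, bond orders sum to 1 (valence 4) → 3 H
  atom 9: Cl (halogen, monovalent) → 0 H
  atom 10: C, bond orders sum to 2 (valence 4) → 2 H
  atom 11: C, bond orders sum to 4 (valence 4) → 0 H
  atom 12: O, bond orders sum to 2 (valence 2) → 0 H
  atom 13: C, bond orders sum to 2 (valence 4) → 2 H
  atom 14: C, bond orders sum to 3 (valence 4) → 1 H
  atom 15: F (halogen, monovalent) → 0 H
  atom 16: C, bond orders sum to 3 (valence 4) → 1 H
  atom 17: O, bond orders sum to 2 (valence 2) → 0 H
  atom 18: C, bond orders sum to 1 (valence 4) → 3 H
  atom 19: C, bond orders sum to 2 (valence 4) → 2 H
  atom 20: C, bond orders sum to 2 (valence 4) → 2 H
  atom 21: O, bond orders sum to 1 (valence 2) → 1 H
Total hydrogens: 30.

30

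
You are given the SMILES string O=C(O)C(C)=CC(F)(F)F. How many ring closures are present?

In SMILES, each pair of matching ring-closure digits denotes one ring-closing bond; the number of such bonds equals the number of independent rings.
Ring-closure bonds here: 0.

0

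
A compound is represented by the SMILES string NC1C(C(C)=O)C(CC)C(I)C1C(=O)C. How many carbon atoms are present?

Count every carbon token in the SMILES (each C, including those in ring-closure positions and inside branches).
Carbon count: 11.

11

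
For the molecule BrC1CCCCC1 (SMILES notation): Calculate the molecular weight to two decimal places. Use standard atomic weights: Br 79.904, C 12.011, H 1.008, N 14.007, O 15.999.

163.06 g/mol

First, the molecular formula is C6H11Br (counting implicit H from valence).
  Br: 1 × 79.904 = 79.904
  C: 6 × 12.011 = 72.066
  H: 11 × 1.008 = 11.088
Sum: 1×79.904 + 6×12.011 + 11×1.008 = 163.058 → 163.06 g/mol.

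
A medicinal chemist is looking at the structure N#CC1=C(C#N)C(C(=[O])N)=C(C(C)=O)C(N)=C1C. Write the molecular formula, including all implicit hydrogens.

Walk through each heavy atom and fill implicit hydrogens from standard valence (C 4, N 3, O 2, S 2, halogen 1):
  atom 1: N, bond orders sum to 3 (valence 3) → 0 H
  atom 2: C, bond orders sum to 4 (valence 4) → 0 H
  atom 3: C, bond orders sum to 4 (valence 4) → 0 H
  atom 4: C, bond orders sum to 4 (valence 4) → 0 H
  atom 5: C, bond orders sum to 4 (valence 4) → 0 H
  atom 6: N, bond orders sum to 3 (valence 3) → 0 H
  atom 7: C, bond orders sum to 4 (valence 4) → 0 H
  atom 8: C, bond orders sum to 4 (valence 4) → 0 H
  atom 9: O with explicit H count 0
  atom 10: N, bond orders sum to 1 (valence 3) → 2 H
  atom 11: C, bond orders sum to 4 (valence 4) → 0 H
  atom 12: C, bond orders sum to 4 (valence 4) → 0 H
  atom 13: C, bond orders sum to 1 (valence 4) → 3 H
  atom 14: O, bond orders sum to 2 (valence 2) → 0 H
  atom 15: C, bond orders sum to 4 (valence 4) → 0 H
  atom 16: N, bond orders sum to 1 (valence 3) → 2 H
  atom 17: C, bond orders sum to 4 (valence 4) → 0 H
  atom 18: C, bond orders sum to 1 (valence 4) → 3 H
Totals → C:12, H:10, N:4, O:2.

C12H10N4O2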